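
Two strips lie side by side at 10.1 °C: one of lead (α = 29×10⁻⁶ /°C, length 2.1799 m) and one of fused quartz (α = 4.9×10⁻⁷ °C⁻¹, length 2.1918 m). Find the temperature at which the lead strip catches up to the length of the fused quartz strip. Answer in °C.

L₁(1 + α₁ΔT) = L₂(1 + α₂ΔT) ⇒ ΔT = (L₂ − L₁)/(α₁L₁ − α₂L₂)
L₂ − L₁ = 2.1918 − 2.1799 = 1.19×10⁻² m
α₁L₁ − α₂L₂ = 29×10⁻⁶×2.1799 − 4.9×10⁻⁷×2.1918 = 6.2143118×10⁻⁵ m/K
ΔT = 1.19×10⁻² / 6.2143118×10⁻⁵ = 191.493 K
T = 10.1 + 191.493 = 201.593 °C

T = 201.6 °C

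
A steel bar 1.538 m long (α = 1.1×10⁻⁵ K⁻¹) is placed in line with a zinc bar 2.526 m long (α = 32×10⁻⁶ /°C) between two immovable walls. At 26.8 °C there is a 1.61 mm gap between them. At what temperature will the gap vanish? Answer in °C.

Gap closes when ΔL₁ + ΔL₂ = 1.61 mm = 1.61×10⁻³ m
(α₁L₁ + α₂L₂)ΔT = g
α₁L₁ + α₂L₂ = 1.1×10⁻⁵×1.538 + 32×10⁻⁶×2.526 = 9.775×10⁻⁵ m/K
ΔT = 1.61×10⁻³ / 9.775×10⁻⁵ = 16.471 K
T = 26.8 + 16.471 = 43.271 °C

T = 43.3 °C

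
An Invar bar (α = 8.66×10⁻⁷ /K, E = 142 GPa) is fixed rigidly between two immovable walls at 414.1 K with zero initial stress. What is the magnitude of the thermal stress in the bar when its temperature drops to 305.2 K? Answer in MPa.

Fully constrained: the free strain ε = αΔT is blocked, so σ = Eε = EαΔT.
|ΔT| = 108.9 K
σ = 142×10⁹ × 8.66×10⁻⁷ × 108.9 = 1.34×10⁷ Pa

σ = 13.4 MPa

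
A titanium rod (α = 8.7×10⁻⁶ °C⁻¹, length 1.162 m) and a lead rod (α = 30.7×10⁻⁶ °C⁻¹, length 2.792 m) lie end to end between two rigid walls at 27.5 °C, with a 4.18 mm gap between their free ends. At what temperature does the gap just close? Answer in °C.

Gap closes when ΔL₁ + ΔL₂ = 4.18 mm = 4.18×10⁻³ m
(α₁L₁ + α₂L₂)ΔT = g
α₁L₁ + α₂L₂ = 8.7×10⁻⁶×1.162 + 30.7×10⁻⁶×2.792 = 9.58238×10⁻⁵ m/K
ΔT = 4.18×10⁻³ / 9.58238×10⁻⁵ = 43.622 K
T = 27.5 + 43.622 = 71.122 °C

T = 71.1 °C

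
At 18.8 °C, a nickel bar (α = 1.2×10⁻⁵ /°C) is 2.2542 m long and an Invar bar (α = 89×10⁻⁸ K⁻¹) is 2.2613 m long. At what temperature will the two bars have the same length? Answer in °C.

T = 302.4 °C

L₁(1 + α₁ΔT) = L₂(1 + α₂ΔT) ⇒ ΔT = (L₂ − L₁)/(α₁L₁ − α₂L₂)
L₂ − L₁ = 2.2613 − 2.2542 = 7.10×10⁻³ m
α₁L₁ − α₂L₂ = 1.2×10⁻⁵×2.2542 − 89×10⁻⁸×2.2613 = 2.5037843×10⁻⁵ m/K
ΔT = 7.10×10⁻³ / 2.5037843×10⁻⁵ = 283.571 K
T = 18.8 + 283.571 = 302.371 °C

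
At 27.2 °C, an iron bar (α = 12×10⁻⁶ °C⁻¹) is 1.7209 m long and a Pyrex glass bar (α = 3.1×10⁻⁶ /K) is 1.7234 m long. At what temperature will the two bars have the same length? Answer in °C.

Equal length when α₁L₁ΔT − α₂L₂ΔT = L₂ − L₁ = 2.50×10⁻³ m
α₁L₁ = 2.06508×10⁻⁵, α₂L₂ = 5.34254×10⁻⁶ → Δ(αL) = 1.530826×10⁻⁵ m/K
ΔT = 2.50×10⁻³ / 1.530826×10⁻⁵ = 163.311 K, so T = 27.2 + 163.311 = 190.511 °C

T = 190.5 °C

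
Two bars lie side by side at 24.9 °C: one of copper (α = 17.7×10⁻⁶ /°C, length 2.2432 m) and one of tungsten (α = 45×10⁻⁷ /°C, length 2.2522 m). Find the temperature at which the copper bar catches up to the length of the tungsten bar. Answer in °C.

T = 329.3 °C

L₁(1 + α₁ΔT) = L₂(1 + α₂ΔT) ⇒ ΔT = (L₂ − L₁)/(α₁L₁ − α₂L₂)
L₂ − L₁ = 2.2522 − 2.2432 = 9.00×10⁻³ m
α₁L₁ − α₂L₂ = 17.7×10⁻⁶×2.2432 − 45×10⁻⁷×2.2522 = 2.956974×10⁻⁵ m/K
ΔT = 9.00×10⁻³ / 2.956974×10⁻⁵ = 304.365 K
T = 24.9 + 304.365 = 329.265 °C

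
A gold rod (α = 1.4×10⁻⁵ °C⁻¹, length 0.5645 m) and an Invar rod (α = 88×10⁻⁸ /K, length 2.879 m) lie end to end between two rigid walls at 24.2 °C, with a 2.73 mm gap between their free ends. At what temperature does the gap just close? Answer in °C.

T = 286 °C

Gap closes when ΔL₁ + ΔL₂ = 2.73 mm = 2.73×10⁻³ m
(α₁L₁ + α₂L₂)ΔT = g
α₁L₁ + α₂L₂ = 1.4×10⁻⁵×0.5645 + 88×10⁻⁸×2.879 = 1.043652×10⁻⁵ m/K
ΔT = 2.73×10⁻³ / 1.043652×10⁻⁵ = 261.58 K
T = 24.2 + 261.58 = 285.78 °C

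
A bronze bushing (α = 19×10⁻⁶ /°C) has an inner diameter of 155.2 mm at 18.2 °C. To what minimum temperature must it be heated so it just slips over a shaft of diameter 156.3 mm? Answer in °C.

T = 391 °C

Required Δd = 156.3 − 155.2 = 1.1 mm
Δd = αd₀ΔT ⇒ ΔT = Δd/(αd₀) = 1.1 / (19×10⁻⁶ × 155.2) = 373.03 K
T_min = 18.2 + 373.03 = 391.23 °C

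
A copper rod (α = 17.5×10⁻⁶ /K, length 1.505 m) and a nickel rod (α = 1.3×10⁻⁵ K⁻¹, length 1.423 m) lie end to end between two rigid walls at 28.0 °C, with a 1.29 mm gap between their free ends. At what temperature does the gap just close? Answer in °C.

Gap closes when ΔL₁ + ΔL₂ = 1.29 mm = 1.29×10⁻³ m
(α₁L₁ + α₂L₂)ΔT = g
α₁L₁ + α₂L₂ = 17.5×10⁻⁶×1.505 + 1.3×10⁻⁵×1.423 = 4.48365×10⁻⁵ m/K
ΔT = 1.29×10⁻³ / 4.48365×10⁻⁵ = 28.771 K
T = 28.0 + 28.771 = 56.771 °C

T = 56.8 °C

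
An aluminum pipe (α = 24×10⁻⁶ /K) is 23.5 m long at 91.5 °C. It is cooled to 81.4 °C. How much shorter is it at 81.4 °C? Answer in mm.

|ΔT| = |81.4 − 91.5| = 10.1 K
ΔL = αL₀ΔT = (24×10⁻⁶)(23.5)(10.1) = 5.70×10⁻³ m

ΔL = 5.70 mm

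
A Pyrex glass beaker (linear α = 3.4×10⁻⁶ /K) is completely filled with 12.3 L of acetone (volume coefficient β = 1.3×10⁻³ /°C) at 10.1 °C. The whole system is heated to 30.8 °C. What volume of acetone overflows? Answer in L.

The beaker also expands: β_container ≈ 3α = 1.02×10⁻⁵ /K
Net overflow = V₀(β_liq − 3α_cont)ΔT
β − 3α = 1.30×10⁻³ − 1.02×10⁻⁵ = 1.2898×10⁻³ /K; ΔT = 20.7 K
ΔV = 12.3 × 1.2898×10⁻³ × 20.7 = 0.328 L

0.328 L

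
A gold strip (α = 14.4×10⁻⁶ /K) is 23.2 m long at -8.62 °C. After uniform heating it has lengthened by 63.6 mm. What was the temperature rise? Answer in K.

ΔT = 190 K

ΔL = αL₀ΔT ⇒ ΔT = ΔL / (αL₀)
ΔT = 63.6×10⁻³ m / (14.4×10⁻⁶ × 23.2 m) = 190.37 K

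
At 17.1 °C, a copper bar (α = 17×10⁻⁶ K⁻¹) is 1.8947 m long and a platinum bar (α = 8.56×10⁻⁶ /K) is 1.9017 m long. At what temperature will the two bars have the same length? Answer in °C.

Equal length when α₁L₁ΔT − α₂L₂ΔT = L₂ − L₁ = 7.00×10⁻³ m
α₁L₁ = 3.22099×10⁻⁵, α₂L₂ = 1.6278552×10⁻⁵ → Δ(αL) = 1.5931348×10⁻⁵ m/K
ΔT = 7.00×10⁻³ / 1.5931348×10⁻⁵ = 439.385 K, so T = 17.1 + 439.385 = 456.485 °C

T = 456.5 °C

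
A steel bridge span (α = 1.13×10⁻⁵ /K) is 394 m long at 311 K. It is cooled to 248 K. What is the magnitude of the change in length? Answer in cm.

ΔL = 28.0 cm

|ΔT| = |248 − 311| = 63 K
ΔL = αL₀ΔT = (1.13×10⁻⁵)(394)(63) = 2.80×10⁻¹ m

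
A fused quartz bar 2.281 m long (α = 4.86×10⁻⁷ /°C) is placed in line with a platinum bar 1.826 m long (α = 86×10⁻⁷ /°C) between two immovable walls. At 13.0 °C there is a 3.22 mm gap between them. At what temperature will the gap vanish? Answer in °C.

Gap closes when ΔL₁ + ΔL₂ = 3.22 mm = 3.22×10⁻³ m
(α₁L₁ + α₂L₂)ΔT = g
α₁L₁ + α₂L₂ = 4.86×10⁻⁷×2.281 + 86×10⁻⁷×1.826 = 1.6812166×10⁻⁵ m/K
ΔT = 3.22×10⁻³ / 1.6812166×10⁻⁵ = 191.53 K
T = 13.0 + 191.53 = 204.53 °C

T = 205 °C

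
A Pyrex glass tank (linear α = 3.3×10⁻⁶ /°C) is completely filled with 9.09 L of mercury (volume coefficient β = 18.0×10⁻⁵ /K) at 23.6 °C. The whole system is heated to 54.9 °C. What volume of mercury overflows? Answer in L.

The tank also expands: β_container ≈ 3α = 9.9×10⁻⁶ /K
Net overflow = V₀(β_liq − 3α_cont)ΔT
β − 3α = 1.80×10⁻⁴ − 9.9×10⁻⁶ = 1.701×10⁻⁴ /K; ΔT = 31.3 K
ΔV = 9.09 × 1.701×10⁻⁴ × 31.3 = 0.0484 L

0.0484 L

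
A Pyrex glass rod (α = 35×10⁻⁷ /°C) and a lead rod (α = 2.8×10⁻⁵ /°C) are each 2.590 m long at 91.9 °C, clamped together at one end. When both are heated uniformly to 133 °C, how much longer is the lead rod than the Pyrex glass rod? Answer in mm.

ΔT = 41.1 K
Pyrex glass: ΔL = 35×10⁻⁷ × 2.590 m × 41.1 = 3.7257×10⁻⁴ m = 0.37257 mm
lead: ΔL = 2.8×10⁻⁵ × 2.590 m × 41.1 = 2.9806×10⁻³ m = 2.9806 mm
difference = 2.9806 − 0.37257 = 2.60803 mm

2.61 mm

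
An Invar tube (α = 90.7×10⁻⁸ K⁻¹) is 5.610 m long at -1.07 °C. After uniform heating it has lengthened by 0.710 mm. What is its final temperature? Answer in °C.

ΔL = αL₀ΔT ⇒ ΔT = ΔL / (αL₀)
ΔT = 0.710×10⁻³ m / (90.7×10⁻⁸ × 5.610 m) = 139.54 K
T = -1.07 + 139.54 = 138.47 °C

T = 138 °C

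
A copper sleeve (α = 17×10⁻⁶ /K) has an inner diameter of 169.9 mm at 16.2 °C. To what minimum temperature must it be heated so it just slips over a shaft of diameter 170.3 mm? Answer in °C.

Required Δd = 170.3 − 169.9 = 0.4 mm
Δd = αd₀ΔT ⇒ ΔT = Δd/(αd₀) = 0.4 / (17×10⁻⁶ × 169.9) = 138.49 K
T_min = 16.2 + 138.49 = 154.69 °C

T = 155 °C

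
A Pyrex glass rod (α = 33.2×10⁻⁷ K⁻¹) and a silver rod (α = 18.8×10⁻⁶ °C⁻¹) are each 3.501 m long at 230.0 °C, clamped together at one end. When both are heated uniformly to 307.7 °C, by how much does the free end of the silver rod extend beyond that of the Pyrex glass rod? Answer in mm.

ΔT = 77.7 K
Pyrex glass: ΔL = 33.2×10⁻⁷ × 3.501 m × 77.7 = 9.0313×10⁻⁴ m = 0.90313 mm
silver: ΔL = 18.8×10⁻⁶ × 3.501 m × 77.7 = 5.1141×10⁻³ m = 5.1141 mm
difference = 5.1141 − 0.90313 = 4.21097 mm

4.21 mm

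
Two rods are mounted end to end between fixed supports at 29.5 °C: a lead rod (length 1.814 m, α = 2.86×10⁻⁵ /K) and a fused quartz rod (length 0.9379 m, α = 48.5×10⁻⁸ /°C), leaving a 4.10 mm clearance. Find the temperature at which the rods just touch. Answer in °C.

α₁L₁ = 5.18804×10⁻⁵ m/K, α₂L₂ = 4.548815×10⁻⁷ m/K → total 5.23352815×10⁻⁵ m/K
ΔT = g/(α₁L₁+α₂L₂) = 4.10×10⁻³ / 5.23352815×10⁻⁵ = 78.34 K
T = 29.5 + 78.34 = 107.84 °C

T = 108 °C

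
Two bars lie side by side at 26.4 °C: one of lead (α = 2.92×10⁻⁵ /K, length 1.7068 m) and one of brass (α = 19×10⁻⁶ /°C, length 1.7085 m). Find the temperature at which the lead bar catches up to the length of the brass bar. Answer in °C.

T = 124.2 °C

L₁(1 + α₁ΔT) = L₂(1 + α₂ΔT) ⇒ ΔT = (L₂ − L₁)/(α₁L₁ − α₂L₂)
L₂ − L₁ = 1.7085 − 1.7068 = 1.70×10⁻³ m
α₁L₁ − α₂L₂ = 2.92×10⁻⁵×1.7068 − 19×10⁻⁶×1.7085 = 1.737706×10⁻⁵ m/K
ΔT = 1.70×10⁻³ / 1.737706×10⁻⁵ = 97.830 K
T = 26.4 + 97.830 = 124.230 °C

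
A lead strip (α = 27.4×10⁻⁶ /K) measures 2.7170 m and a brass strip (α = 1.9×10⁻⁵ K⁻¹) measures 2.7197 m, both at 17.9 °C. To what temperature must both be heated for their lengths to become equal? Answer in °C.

T = 136.5 °C

Equal length when α₁L₁ΔT − α₂L₂ΔT = L₂ − L₁ = 2.70×10⁻³ m
α₁L₁ = 7.44458×10⁻⁵, α₂L₂ = 5.16743×10⁻⁵ → Δ(αL) = 2.27715×10⁻⁵ m/K
ΔT = 2.70×10⁻³ / 2.27715×10⁻⁵ = 118.569 K, so T = 17.9 + 118.569 = 136.469 °C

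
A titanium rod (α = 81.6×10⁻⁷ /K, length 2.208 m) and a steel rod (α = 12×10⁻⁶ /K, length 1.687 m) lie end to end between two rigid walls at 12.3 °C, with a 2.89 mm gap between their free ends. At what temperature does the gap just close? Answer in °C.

T = 87.8 °C

α₁L₁ = 1.801728×10⁻⁵ m/K, α₂L₂ = 2.0244×10⁻⁵ m/K → total 3.826128×10⁻⁵ m/K
ΔT = g/(α₁L₁+α₂L₂) = 2.89×10⁻³ / 3.826128×10⁻⁵ = 75.533 K
T = 12.3 + 75.533 = 87.833 °C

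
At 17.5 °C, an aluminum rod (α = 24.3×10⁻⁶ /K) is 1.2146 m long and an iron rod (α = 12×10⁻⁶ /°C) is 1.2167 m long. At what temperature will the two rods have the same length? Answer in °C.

L₁(1 + α₁ΔT) = L₂(1 + α₂ΔT) ⇒ ΔT = (L₂ − L₁)/(α₁L₁ − α₂L₂)
L₂ − L₁ = 1.2167 − 1.2146 = 2.10×10⁻³ m
α₁L₁ − α₂L₂ = 24.3×10⁻⁶×1.2146 − 12×10⁻⁶×1.2167 = 1.491438×10⁻⁵ m/K
ΔT = 2.10×10⁻³ / 1.491438×10⁻⁵ = 140.804 K
T = 17.5 + 140.804 = 158.304 °C

T = 158.3 °C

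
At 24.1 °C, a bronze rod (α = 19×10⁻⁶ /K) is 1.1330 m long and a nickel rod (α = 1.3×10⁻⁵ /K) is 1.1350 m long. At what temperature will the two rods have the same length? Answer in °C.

T = 319.4 °C

Equal length when α₁L₁ΔT − α₂L₂ΔT = L₂ − L₁ = 2.00×10⁻³ m
α₁L₁ = 2.1527×10⁻⁵, α₂L₂ = 1.4755×10⁻⁵ → Δ(αL) = 6.772×10⁻⁶ m/K
ΔT = 2.00×10⁻³ / 6.772×10⁻⁶ = 295.334 K, so T = 24.1 + 295.334 = 319.434 °C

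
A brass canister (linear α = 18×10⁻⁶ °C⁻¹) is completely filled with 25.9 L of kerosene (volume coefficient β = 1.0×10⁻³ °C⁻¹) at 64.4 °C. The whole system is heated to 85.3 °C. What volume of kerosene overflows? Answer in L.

0.512 L

The canister also expands: β_container ≈ 3α = 5.4×10⁻⁵ /K
Net overflow = V₀(β_liq − 3α_cont)ΔT
β − 3α = 1.00×10⁻³ − 5.4×10⁻⁵ = 9.46×10⁻⁴ /K; ΔT = 20.9 K
ΔV = 25.9 × 9.46×10⁻⁴ × 20.9 = 0.512 L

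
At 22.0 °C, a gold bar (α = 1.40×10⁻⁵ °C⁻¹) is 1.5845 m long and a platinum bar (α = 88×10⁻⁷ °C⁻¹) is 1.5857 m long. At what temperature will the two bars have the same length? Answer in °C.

L₁(1 + α₁ΔT) = L₂(1 + α₂ΔT) ⇒ ΔT = (L₂ − L₁)/(α₁L₁ − α₂L₂)
L₂ − L₁ = 1.5857 − 1.5845 = 1.20×10⁻³ m
α₁L₁ − α₂L₂ = 1.40×10⁻⁵×1.5845 − 88×10⁻⁷×1.5857 = 8.22884×10⁻⁶ m/K
ΔT = 1.20×10⁻³ / 8.22884×10⁻⁶ = 145.829 K
T = 22.0 + 145.829 = 167.829 °C

T = 167.8 °C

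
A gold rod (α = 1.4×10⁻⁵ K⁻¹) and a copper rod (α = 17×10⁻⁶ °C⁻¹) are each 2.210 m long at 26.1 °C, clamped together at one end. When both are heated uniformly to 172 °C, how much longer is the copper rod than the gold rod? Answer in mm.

ΔT = 145.9 K
gold: ΔL = 1.4×10⁻⁵ × 2.210 m × 145.9 = 4.5141×10⁻³ m = 4.5141 mm
copper: ΔL = 17×10⁻⁶ × 2.210 m × 145.9 = 5.4815×10⁻³ m = 5.4815 mm
difference = 5.4815 − 4.5141 = 0.9674 mm

0.967 mm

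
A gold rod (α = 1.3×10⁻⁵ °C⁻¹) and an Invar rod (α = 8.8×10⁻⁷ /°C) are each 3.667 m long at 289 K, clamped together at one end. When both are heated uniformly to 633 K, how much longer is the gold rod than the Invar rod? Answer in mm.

15.3 mm

ΔT = 344 K
gold: ΔL = 1.3×10⁻⁵ × 3.667 m × 344 = 1.6399×10⁻² m = 16.399 mm
Invar: ΔL = 8.8×10⁻⁷ × 3.667 m × 344 = 1.1101×10⁻³ m = 1.1101 mm
difference = 16.399 − 1.1101 = 15.2889 mm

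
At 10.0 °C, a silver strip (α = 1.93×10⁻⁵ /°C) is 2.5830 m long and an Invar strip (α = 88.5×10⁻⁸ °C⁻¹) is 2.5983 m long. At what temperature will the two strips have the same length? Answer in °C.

T = 331.8 °C

L₁(1 + α₁ΔT) = L₂(1 + α₂ΔT) ⇒ ΔT = (L₂ − L₁)/(α₁L₁ − α₂L₂)
L₂ − L₁ = 2.5983 − 2.5830 = 1.53×10⁻² m
α₁L₁ − α₂L₂ = 1.93×10⁻⁵×2.5830 − 88.5×10⁻⁸×2.5983 = 4.75524045×10⁻⁵ m/K
ΔT = 1.53×10⁻² / 4.75524045×10⁻⁵ = 321.750 K
T = 10.0 + 321.750 = 331.750 °C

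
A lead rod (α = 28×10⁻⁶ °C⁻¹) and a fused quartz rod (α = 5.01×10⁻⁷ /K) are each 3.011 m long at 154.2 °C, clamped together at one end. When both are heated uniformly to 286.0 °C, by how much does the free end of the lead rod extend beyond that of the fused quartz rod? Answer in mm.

ΔT = 131.8 K
lead: ΔL = 28×10⁻⁶ × 3.011 m × 131.8 = 1.1112×10⁻² m = 11.112 mm
fused quartz: ΔL = 5.01×10⁻⁷ × 3.011 m × 131.8 = 1.9882×10⁻⁴ m = 0.19882 mm
difference = 11.112 − 0.19882 = 10.91318 mm

10.9 mm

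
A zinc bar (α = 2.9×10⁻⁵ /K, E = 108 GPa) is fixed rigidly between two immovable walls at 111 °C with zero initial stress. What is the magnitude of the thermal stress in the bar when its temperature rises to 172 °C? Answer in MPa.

Fully constrained: the free strain ε = αΔT is blocked, so σ = Eε = EαΔT.
|ΔT| = 61 K
σ = 108×10⁹ × 2.9×10⁻⁵ × 61 = 1.91×10⁸ Pa

σ = 191 MPa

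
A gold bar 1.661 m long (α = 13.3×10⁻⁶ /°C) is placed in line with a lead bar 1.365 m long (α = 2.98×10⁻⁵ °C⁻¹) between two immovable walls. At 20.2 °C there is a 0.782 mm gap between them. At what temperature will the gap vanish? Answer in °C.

α₁L₁ = 2.20913×10⁻⁵ m/K, α₂L₂ = 4.0677×10⁻⁵ m/K → total 6.27683×10⁻⁵ m/K
ΔT = g/(α₁L₁+α₂L₂) = 7.82×10⁻⁴ / 6.27683×10⁻⁵ = 12.459 K
T = 20.2 + 12.459 = 32.659 °C

T = 32.7 °C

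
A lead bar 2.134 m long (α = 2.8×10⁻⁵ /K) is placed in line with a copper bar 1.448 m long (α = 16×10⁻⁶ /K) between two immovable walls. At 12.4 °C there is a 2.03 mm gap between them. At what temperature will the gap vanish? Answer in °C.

Gap closes when ΔL₁ + ΔL₂ = 2.03 mm = 2.03×10⁻³ m
(α₁L₁ + α₂L₂)ΔT = g
α₁L₁ + α₂L₂ = 2.8×10⁻⁵×2.134 + 16×10⁻⁶×1.448 = 8.292×10⁻⁵ m/K
ΔT = 2.03×10⁻³ / 8.292×10⁻⁵ = 24.481 K
T = 12.4 + 24.481 = 36.881 °C

T = 36.9 °C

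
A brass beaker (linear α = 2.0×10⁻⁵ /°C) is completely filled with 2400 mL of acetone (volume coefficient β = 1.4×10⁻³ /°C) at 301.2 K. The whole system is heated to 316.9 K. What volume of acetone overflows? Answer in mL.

50.5 mL

The beaker also expands: β_container ≈ 3α = 6.0×10⁻⁵ /K
Net overflow = V₀(β_liq − 3α_cont)ΔT
β − 3α = 1.40×10⁻³ − 6.0×10⁻⁵ = 1.34×10⁻³ /K; ΔT = 15.7 K
ΔV = 2400 × 1.34×10⁻³ × 15.7 = 50.5 mL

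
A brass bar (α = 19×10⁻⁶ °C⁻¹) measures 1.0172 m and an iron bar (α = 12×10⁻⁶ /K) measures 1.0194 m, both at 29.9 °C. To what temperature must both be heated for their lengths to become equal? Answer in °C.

Equal length when α₁L₁ΔT − α₂L₂ΔT = L₂ − L₁ = 2.20×10⁻³ m
α₁L₁ = 1.93268×10⁻⁵, α₂L₂ = 1.22328×10⁻⁵ → Δ(αL) = 7.094×10⁻⁶ m/K
ΔT = 2.20×10⁻³ / 7.094×10⁻⁶ = 310.121 K, so T = 29.9 + 310.121 = 340.021 °C

T = 340.0 °C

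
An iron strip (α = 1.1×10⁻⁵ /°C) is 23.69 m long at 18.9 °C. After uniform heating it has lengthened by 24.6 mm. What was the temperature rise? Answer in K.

ΔL = αL₀ΔT ⇒ ΔT = ΔL / (αL₀)
ΔT = 24.6×10⁻³ m / (1.1×10⁻⁵ × 23.69 m) = 94.401 K

ΔT = 94.4 K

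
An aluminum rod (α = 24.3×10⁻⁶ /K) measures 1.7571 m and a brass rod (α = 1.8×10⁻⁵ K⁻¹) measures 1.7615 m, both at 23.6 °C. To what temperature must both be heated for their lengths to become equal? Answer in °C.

T = 423.9 °C

Equal length when α₁L₁ΔT − α₂L₂ΔT = L₂ − L₁ = 4.40×10⁻³ m
α₁L₁ = 4.269753×10⁻⁵, α₂L₂ = 3.1707×10⁻⁵ → Δ(αL) = 1.099053×10⁻⁵ m/K
ΔT = 4.40×10⁻³ / 1.099053×10⁻⁵ = 400.345 K, so T = 23.6 + 400.345 = 423.945 °C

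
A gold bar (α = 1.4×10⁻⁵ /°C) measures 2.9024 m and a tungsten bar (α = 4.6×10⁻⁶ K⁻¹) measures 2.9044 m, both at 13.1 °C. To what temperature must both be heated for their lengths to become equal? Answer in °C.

T = 86.43 °C

L₁(1 + α₁ΔT) = L₂(1 + α₂ΔT) ⇒ ΔT = (L₂ − L₁)/(α₁L₁ − α₂L₂)
L₂ − L₁ = 2.9044 − 2.9024 = 2.00×10⁻³ m
α₁L₁ − α₂L₂ = 1.4×10⁻⁵×2.9024 − 4.6×10⁻⁶×2.9044 = 2.727336×10⁻⁵ m/K
ΔT = 2.00×10⁻³ / 2.727336×10⁻⁵ = 73.3316 K
T = 13.1 + 73.3316 = 86.4316 °C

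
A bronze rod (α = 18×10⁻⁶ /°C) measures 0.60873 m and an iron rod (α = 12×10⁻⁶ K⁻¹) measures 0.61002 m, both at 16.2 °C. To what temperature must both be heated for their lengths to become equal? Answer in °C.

T = 370.9 °C

Equal length when α₁L₁ΔT − α₂L₂ΔT = L₂ − L₁ = 1.29×10⁻³ m
α₁L₁ = 1.095714×10⁻⁵, α₂L₂ = 7.32024×10⁻⁶ → Δ(αL) = 3.6369×10⁻⁶ m/K
ΔT = 1.29×10⁻³ / 3.6369×10⁻⁶ = 354.698 K, so T = 16.2 + 354.698 = 370.898 °C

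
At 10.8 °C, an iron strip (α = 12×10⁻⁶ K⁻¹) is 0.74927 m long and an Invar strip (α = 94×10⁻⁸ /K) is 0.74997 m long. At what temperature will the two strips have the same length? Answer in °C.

T = 95.28 °C

Equal length when α₁L₁ΔT − α₂L₂ΔT = L₂ − L₁ = 7.00×10⁻⁴ m
α₁L₁ = 8.99124×10⁻⁶, α₂L₂ = 7.049718×10⁻⁷ → Δ(αL) = 8.2862682×10⁻⁶ m/K
ΔT = 7.00×10⁻⁴ / 8.2862682×10⁻⁶ = 84.4771 K, so T = 10.8 + 84.4771 = 95.2771 °C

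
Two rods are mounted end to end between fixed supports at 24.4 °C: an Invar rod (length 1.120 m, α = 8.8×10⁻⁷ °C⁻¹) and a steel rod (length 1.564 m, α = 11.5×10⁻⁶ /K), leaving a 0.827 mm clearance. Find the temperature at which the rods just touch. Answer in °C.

T = 68.0 °C

Gap closes when ΔL₁ + ΔL₂ = 0.827 mm = 8.27×10⁻⁴ m
(α₁L₁ + α₂L₂)ΔT = g
α₁L₁ + α₂L₂ = 8.8×10⁻⁷×1.120 + 11.5×10⁻⁶×1.564 = 1.89716×10⁻⁵ m/K
ΔT = 8.27×10⁻⁴ / 1.89716×10⁻⁵ = 43.591 K
T = 24.4 + 43.591 = 67.991 °C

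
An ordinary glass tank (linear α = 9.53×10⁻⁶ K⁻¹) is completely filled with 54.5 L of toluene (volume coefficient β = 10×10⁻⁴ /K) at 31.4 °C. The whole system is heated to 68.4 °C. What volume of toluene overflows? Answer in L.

1.96 L

The tank also expands: β_container ≈ 3α = 2.859×10⁻⁵ /K
Net overflow = V₀(β_liq − 3α_cont)ΔT
β − 3α = 1.00×10⁻³ − 2.859×10⁻⁵ = 9.7141×10⁻⁴ /K; ΔT = 37.0 K
ΔV = 54.5 × 9.7141×10⁻⁴ × 37.0 = 1.96 L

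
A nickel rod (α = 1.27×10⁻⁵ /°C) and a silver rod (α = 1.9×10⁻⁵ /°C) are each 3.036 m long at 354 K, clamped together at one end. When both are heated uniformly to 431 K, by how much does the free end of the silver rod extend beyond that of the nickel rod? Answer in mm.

1.47 mm

ΔT = 77 K
nickel: ΔL = 1.27×10⁻⁵ × 3.036 m × 77 = 2.9689×10⁻³ m = 2.9689 mm
silver: ΔL = 1.9×10⁻⁵ × 3.036 m × 77 = 4.4417×10⁻³ m = 4.4417 mm
difference = 4.4417 − 2.9689 = 1.4728 mm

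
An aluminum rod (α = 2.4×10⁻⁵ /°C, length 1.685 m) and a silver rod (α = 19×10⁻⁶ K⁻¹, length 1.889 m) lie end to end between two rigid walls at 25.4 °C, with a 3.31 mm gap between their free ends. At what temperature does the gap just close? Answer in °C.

α₁L₁ = 4.044×10⁻⁵ m/K, α₂L₂ = 3.5891×10⁻⁵ m/K → total 7.6331×10⁻⁵ m/K
ΔT = g/(α₁L₁+α₂L₂) = 3.31×10⁻³ / 7.6331×10⁻⁵ = 43.364 K
T = 25.4 + 43.364 = 68.764 °C

T = 68.8 °C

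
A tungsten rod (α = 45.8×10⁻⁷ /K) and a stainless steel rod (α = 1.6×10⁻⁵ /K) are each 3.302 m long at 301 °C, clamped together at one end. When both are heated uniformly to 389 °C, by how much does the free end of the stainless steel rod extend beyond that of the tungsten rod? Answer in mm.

ΔT = 88 K
tungsten: ΔL = 45.8×10⁻⁷ × 3.302 m × 88 = 1.3308×10⁻³ m = 1.3308 mm
stainless steel: ΔL = 1.6×10⁻⁵ × 3.302 m × 88 = 4.6492×10⁻³ m = 4.6492 mm
difference = 4.6492 − 1.3308 = 3.3184 mm

3.32 mm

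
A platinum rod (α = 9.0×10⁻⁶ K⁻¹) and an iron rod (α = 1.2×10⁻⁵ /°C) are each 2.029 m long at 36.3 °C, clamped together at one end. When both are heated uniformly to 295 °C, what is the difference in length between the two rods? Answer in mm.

ΔT = 258.7 K
platinum: ΔL = 9.0×10⁻⁶ × 2.029 m × 258.7 = 4.7241×10⁻³ m = 4.7241 mm
iron: ΔL = 1.2×10⁻⁵ × 2.029 m × 258.7 = 6.2988×10⁻³ m = 6.2988 mm
difference = 6.2988 − 4.7241 = 1.5747 mm

1.57 mm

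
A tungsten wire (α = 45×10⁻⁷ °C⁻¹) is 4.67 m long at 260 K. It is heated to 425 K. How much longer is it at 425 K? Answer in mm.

ΔL = 3.47 mm

|ΔT| = |425 − 260| = 165 K
ΔL = αL₀ΔT = (45×10⁻⁷)(4.67)(165) = 3.47×10⁻³ m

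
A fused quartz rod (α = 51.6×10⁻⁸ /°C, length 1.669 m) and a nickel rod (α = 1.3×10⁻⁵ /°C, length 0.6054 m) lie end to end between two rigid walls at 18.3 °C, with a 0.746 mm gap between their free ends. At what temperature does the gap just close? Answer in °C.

Gap closes when ΔL₁ + ΔL₂ = 0.746 mm = 7.46×10⁻⁴ m
(α₁L₁ + α₂L₂)ΔT = g
α₁L₁ + α₂L₂ = 51.6×10⁻⁸×1.669 + 1.3×10⁻⁵×0.6054 = 8.731404×10⁻⁶ m/K
ΔT = 7.46×10⁻⁴ / 8.731404×10⁻⁶ = 85.44 K
T = 18.3 + 85.44 = 103.74 °C

T = 104 °C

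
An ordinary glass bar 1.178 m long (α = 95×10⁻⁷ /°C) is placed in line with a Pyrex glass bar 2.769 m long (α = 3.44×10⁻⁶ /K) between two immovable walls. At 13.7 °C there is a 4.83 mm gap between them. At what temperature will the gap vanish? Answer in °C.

T = 247 °C

Gap closes when ΔL₁ + ΔL₂ = 4.83 mm = 4.83×10⁻³ m
(α₁L₁ + α₂L₂)ΔT = g
α₁L₁ + α₂L₂ = 95×10⁻⁷×1.178 + 3.44×10⁻⁶×2.769 = 2.071636×10⁻⁵ m/K
ΔT = 4.83×10⁻³ / 2.071636×10⁻⁵ = 233.15 K
T = 13.7 + 233.15 = 246.85 °C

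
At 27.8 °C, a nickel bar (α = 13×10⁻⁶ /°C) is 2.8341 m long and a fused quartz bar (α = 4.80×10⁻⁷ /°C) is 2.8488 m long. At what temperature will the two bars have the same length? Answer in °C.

L₁(1 + α₁ΔT) = L₂(1 + α₂ΔT) ⇒ ΔT = (L₂ − L₁)/(α₁L₁ − α₂L₂)
L₂ − L₁ = 2.8488 − 2.8341 = 1.47×10⁻² m
α₁L₁ − α₂L₂ = 13×10⁻⁶×2.8341 − 4.80×10⁻⁷×2.8488 = 3.5475876×10⁻⁵ m/K
ΔT = 1.47×10⁻² / 3.5475876×10⁻⁵ = 414.366 K
T = 27.8 + 414.366 = 442.166 °C

T = 442.2 °C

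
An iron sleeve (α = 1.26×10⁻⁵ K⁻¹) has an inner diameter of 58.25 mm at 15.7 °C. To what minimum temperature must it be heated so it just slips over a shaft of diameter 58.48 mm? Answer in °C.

Required Δd = 58.48 − 58.25 = 0.23 mm
Δd = αd₀ΔT ⇒ ΔT = Δd/(αd₀) = 0.23 / (1.26×10⁻⁵ × 58.25) = 313.37 K
T_min = 15.7 + 313.37 = 329.07 °C

T = 329 °C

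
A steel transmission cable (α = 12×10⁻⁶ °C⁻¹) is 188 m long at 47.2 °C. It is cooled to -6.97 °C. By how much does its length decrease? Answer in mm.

ΔL = 122 mm

|ΔT| = |-6.97 − 47.2| = 54.17 K
ΔL = αL₀ΔT = (12×10⁻⁶)(188)(54.17) = 1.22×10⁻¹ m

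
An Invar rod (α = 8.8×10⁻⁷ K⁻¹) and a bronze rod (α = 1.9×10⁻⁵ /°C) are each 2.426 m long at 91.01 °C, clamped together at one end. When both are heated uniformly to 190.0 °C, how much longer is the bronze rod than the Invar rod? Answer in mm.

ΔT = 98.99 K
Invar: ΔL = 8.8×10⁻⁷ × 2.426 m × 98.99 = 2.1133×10⁻⁴ m = 0.21133 mm
bronze: ΔL = 1.9×10⁻⁵ × 2.426 m × 98.99 = 4.5628×10⁻³ m = 4.5628 mm
difference = 4.5628 − 0.21133 = 4.35147 mm

4.35 mm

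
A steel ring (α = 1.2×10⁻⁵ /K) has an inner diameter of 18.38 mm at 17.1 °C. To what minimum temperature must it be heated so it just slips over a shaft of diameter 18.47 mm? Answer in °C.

Required Δd = 18.47 − 18.38 = 0.09 mm
Δd = αd₀ΔT ⇒ ΔT = Δd/(αd₀) = 0.09 / (1.2×10⁻⁵ × 18.38) = 408.05 K
T_min = 17.1 + 408.05 = 425.15 °C

T = 425 °C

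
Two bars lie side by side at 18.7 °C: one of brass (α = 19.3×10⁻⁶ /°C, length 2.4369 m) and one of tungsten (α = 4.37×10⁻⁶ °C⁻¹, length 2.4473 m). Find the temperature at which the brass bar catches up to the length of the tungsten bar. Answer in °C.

T = 304.9 °C

L₁(1 + α₁ΔT) = L₂(1 + α₂ΔT) ⇒ ΔT = (L₂ − L₁)/(α₁L₁ − α₂L₂)
L₂ − L₁ = 2.4473 − 2.4369 = 1.04×10⁻² m
α₁L₁ − α₂L₂ = 19.3×10⁻⁶×2.4369 − 4.37×10⁻⁶×2.4473 = 3.6337469×10⁻⁵ m/K
ΔT = 1.04×10⁻² / 3.6337469×10⁻⁵ = 286.206 K
T = 18.7 + 286.206 = 304.906 °C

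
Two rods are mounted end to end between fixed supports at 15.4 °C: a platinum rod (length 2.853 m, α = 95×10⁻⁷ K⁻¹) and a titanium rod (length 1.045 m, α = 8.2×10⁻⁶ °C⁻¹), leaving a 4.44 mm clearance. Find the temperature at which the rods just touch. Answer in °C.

T = 140 °C

Gap closes when ΔL₁ + ΔL₂ = 4.44 mm = 4.44×10⁻³ m
(α₁L₁ + α₂L₂)ΔT = g
α₁L₁ + α₂L₂ = 95×10⁻⁷×2.853 + 8.2×10⁻⁶×1.045 = 3.56725×10⁻⁵ m/K
ΔT = 4.44×10⁻³ / 3.56725×10⁻⁵ = 124.47 K
T = 15.4 + 124.47 = 139.87 °C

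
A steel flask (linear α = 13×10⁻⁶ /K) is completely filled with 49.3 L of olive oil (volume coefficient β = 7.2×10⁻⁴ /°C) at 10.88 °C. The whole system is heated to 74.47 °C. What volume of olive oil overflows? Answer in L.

2.13 L

The flask also expands: β_container ≈ 3α = 3.9×10⁻⁵ /K
Net overflow = V₀(β_liq − 3α_cont)ΔT
β − 3α = 7.20×10⁻⁴ − 3.9×10⁻⁵ = 6.81×10⁻⁴ /K; ΔT = 63.59 K
ΔV = 49.3 × 6.81×10⁻⁴ × 63.59 = 2.13 L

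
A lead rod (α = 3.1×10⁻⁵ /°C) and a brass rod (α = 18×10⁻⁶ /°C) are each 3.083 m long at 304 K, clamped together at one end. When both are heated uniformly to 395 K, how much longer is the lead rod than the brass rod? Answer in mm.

ΔT = 91 K
lead: ΔL = 3.1×10⁻⁵ × 3.083 m × 91 = 8.6971×10⁻³ m = 8.6971 mm
brass: ΔL = 18×10⁻⁶ × 3.083 m × 91 = 5.0500×10⁻³ m = 5.0500 mm
difference = 8.6971 − 5.0500 = 3.6471 mm

3.65 mm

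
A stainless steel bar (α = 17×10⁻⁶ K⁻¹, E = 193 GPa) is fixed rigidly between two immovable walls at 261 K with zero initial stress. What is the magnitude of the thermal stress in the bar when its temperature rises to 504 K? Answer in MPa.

σ = 797 MPa

Fully constrained: the free strain ε = αΔT is blocked, so σ = Eε = EαΔT.
|ΔT| = 243 K
σ = 193×10⁹ × 17×10⁻⁶ × 243 = 7.97×10⁸ Pa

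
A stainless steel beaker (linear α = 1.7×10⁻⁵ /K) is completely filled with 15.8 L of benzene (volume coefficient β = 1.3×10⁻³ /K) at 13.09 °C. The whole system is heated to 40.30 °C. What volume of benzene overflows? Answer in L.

The beaker also expands: β_container ≈ 3α = 5.1×10⁻⁵ /K
Net overflow = V₀(β_liq − 3α_cont)ΔT
β − 3α = 1.30×10⁻³ − 5.1×10⁻⁵ = 1.249×10⁻³ /K; ΔT = 27.21 K
ΔV = 15.8 × 1.249×10⁻³ × 27.21 = 0.537 L

0.537 L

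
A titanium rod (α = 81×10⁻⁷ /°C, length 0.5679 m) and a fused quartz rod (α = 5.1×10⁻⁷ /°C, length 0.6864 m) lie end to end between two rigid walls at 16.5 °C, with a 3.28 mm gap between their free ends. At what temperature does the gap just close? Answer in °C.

α₁L₁ = 4.59999×10⁻⁶ m/K, α₂L₂ = 3.50064×10⁻⁷ m/K → total 4.950054×10⁻⁶ m/K
ΔT = g/(α₁L₁+α₂L₂) = 3.28×10⁻³ / 4.950054×10⁻⁶ = 662.62 K
T = 16.5 + 662.62 = 679.12 °C

T = 679 °C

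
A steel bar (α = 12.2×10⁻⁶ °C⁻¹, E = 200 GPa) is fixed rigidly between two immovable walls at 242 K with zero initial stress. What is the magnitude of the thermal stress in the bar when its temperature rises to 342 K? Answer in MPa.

σ = 244 MPa

Fully constrained: the free strain ε = αΔT is blocked, so σ = Eε = EαΔT.
|ΔT| = 100 K
σ = 200×10⁹ × 12.2×10⁻⁶ × 100 = 2.44×10⁸ Pa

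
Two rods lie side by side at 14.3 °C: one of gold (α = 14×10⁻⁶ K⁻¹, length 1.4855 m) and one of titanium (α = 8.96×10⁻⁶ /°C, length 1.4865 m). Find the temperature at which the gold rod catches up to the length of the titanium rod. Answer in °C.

L₁(1 + α₁ΔT) = L₂(1 + α₂ΔT) ⇒ ΔT = (L₂ − L₁)/(α₁L₁ − α₂L₂)
L₂ − L₁ = 1.4865 − 1.4855 = 1.00×10⁻³ m
α₁L₁ − α₂L₂ = 14×10⁻⁶×1.4855 − 8.96×10⁻⁶×1.4865 = 7.47796×10⁻⁶ m/K
ΔT = 1.00×10⁻³ / 7.47796×10⁻⁶ = 133.726 K
T = 14.3 + 133.726 = 148.026 °C

T = 148.0 °C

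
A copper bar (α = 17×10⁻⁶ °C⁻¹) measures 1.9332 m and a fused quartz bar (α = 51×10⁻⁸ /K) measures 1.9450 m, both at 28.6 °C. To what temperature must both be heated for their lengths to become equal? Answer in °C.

L₁(1 + α₁ΔT) = L₂(1 + α₂ΔT) ⇒ ΔT = (L₂ − L₁)/(α₁L₁ − α₂L₂)
L₂ − L₁ = 1.9450 − 1.9332 = 1.18×10⁻² m
α₁L₁ − α₂L₂ = 17×10⁻⁶×1.9332 − 51×10⁻⁸×1.9450 = 3.187245×10⁻⁵ m/K
ΔT = 1.18×10⁻² / 3.187245×10⁻⁵ = 370.226 K
T = 28.6 + 370.226 = 398.826 °C

T = 398.8 °C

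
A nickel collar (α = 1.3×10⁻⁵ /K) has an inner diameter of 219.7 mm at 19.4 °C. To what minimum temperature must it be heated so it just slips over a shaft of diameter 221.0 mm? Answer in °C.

T = 475 °C

Required Δd = 221.0 − 219.7 = 1.3 mm
Δd = αd₀ΔT ⇒ ΔT = Δd/(αd₀) = 1.3 / (1.3×10⁻⁵ × 219.7) = 455.17 K
T_min = 19.4 + 455.17 = 474.57 °C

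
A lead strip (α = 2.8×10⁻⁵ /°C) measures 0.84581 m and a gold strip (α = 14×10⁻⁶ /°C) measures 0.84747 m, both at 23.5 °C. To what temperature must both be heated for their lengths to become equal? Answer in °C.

T = 164.0 °C

Equal length when α₁L₁ΔT − α₂L₂ΔT = L₂ − L₁ = 1.66×10⁻³ m
α₁L₁ = 2.368268×10⁻⁵, α₂L₂ = 1.186458×10⁻⁵ → Δ(αL) = 1.18181×10⁻⁵ m/K
ΔT = 1.66×10⁻³ / 1.18181×10⁻⁵ = 140.463 K, so T = 23.5 + 140.463 = 163.963 °C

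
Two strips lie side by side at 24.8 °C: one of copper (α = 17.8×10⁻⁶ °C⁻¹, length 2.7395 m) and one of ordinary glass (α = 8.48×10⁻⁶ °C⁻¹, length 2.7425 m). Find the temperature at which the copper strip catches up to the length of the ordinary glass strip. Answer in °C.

T = 142.4 °C

Equal length when α₁L₁ΔT − α₂L₂ΔT = L₂ − L₁ = 3.00×10⁻³ m
α₁L₁ = 4.87631×10⁻⁵, α₂L₂ = 2.32564×10⁻⁵ → Δ(αL) = 2.55067×10⁻⁵ m/K
ΔT = 3.00×10⁻³ / 2.55067×10⁻⁵ = 117.616 K, so T = 24.8 + 117.616 = 142.416 °C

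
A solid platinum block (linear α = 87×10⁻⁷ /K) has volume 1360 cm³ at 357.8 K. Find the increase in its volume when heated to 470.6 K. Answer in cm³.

Isotropic solid: β ≈ 3α = 2.6×10⁻⁵ /K; ΔT = 112.8 K
ΔV = 3αV₀ΔT = 3(87×10⁻⁷)(1360)(112.8) = 4.00 cm³

ΔV = 4.00 cm³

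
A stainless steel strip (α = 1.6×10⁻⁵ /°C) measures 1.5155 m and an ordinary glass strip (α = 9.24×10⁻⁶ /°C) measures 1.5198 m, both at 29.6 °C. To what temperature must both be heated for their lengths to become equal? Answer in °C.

Equal length when α₁L₁ΔT − α₂L₂ΔT = L₂ − L₁ = 4.30×10⁻³ m
α₁L₁ = 2.4248×10⁻⁵, α₂L₂ = 1.4042952×10⁻⁵ → Δ(αL) = 1.0205048×10⁻⁵ m/K
ΔT = 4.30×10⁻³ / 1.0205048×10⁻⁵ = 421.360 K, so T = 29.6 + 421.360 = 450.960 °C

T = 451.0 °C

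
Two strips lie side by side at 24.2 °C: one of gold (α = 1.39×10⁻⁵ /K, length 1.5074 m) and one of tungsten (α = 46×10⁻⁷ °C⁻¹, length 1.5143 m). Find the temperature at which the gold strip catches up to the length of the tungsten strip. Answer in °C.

Equal length when α₁L₁ΔT − α₂L₂ΔT = L₂ − L₁ = 6.90×10⁻³ m
α₁L₁ = 2.095286×10⁻⁵, α₂L₂ = 6.96578×10⁻⁶ → Δ(αL) = 1.398708×10⁻⁵ m/K
ΔT = 6.90×10⁻³ / 1.398708×10⁻⁵ = 493.312 K, so T = 24.2 + 493.312 = 517.512 °C

T = 517.5 °C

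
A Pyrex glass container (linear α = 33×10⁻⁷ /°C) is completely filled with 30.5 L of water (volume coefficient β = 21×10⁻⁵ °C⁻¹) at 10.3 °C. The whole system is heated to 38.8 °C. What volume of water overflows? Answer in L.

0.174 L

The container also expands: β_container ≈ 3α = 9.9×10⁻⁶ /K
Net overflow = V₀(β_liq − 3α_cont)ΔT
β − 3α = 2.10×10⁻⁴ − 9.9×10⁻⁶ = 2.001×10⁻⁴ /K; ΔT = 28.5 K
ΔV = 30.5 × 2.001×10⁻⁴ × 28.5 = 0.174 L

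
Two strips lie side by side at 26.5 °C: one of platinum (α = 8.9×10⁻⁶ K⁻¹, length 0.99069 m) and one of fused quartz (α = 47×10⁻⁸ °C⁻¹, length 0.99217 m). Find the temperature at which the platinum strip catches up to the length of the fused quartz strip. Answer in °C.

Equal length when α₁L₁ΔT − α₂L₂ΔT = L₂ − L₁ = 1.48×10⁻³ m
α₁L₁ = 8.817141×10⁻⁶, α₂L₂ = 4.663199×10⁻⁷ → Δ(αL) = 8.3508211×10⁻⁶ m/K
ΔT = 1.48×10⁻³ / 8.3508211×10⁻⁶ = 177.228 K, so T = 26.5 + 177.228 = 203.728 °C

T = 203.7 °C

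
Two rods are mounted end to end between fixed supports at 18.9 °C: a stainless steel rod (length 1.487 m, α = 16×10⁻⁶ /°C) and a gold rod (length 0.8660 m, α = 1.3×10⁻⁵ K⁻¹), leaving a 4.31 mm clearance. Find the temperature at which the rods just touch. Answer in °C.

Gap closes when ΔL₁ + ΔL₂ = 4.31 mm = 4.31×10⁻³ m
(α₁L₁ + α₂L₂)ΔT = g
α₁L₁ + α₂L₂ = 16×10⁻⁶×1.487 + 1.3×10⁻⁵×0.8660 = 3.505×10⁻⁵ m/K
ΔT = 4.31×10⁻³ / 3.505×10⁻⁵ = 122.97 K
T = 18.9 + 122.97 = 141.87 °C

T = 142 °C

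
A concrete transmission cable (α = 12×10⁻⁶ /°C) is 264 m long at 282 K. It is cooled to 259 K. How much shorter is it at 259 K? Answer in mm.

|ΔT| = |259 − 282| = 23 K
ΔL = αL₀ΔT = (12×10⁻⁶)(264)(23) = 7.29×10⁻² m

ΔL = 72.9 mm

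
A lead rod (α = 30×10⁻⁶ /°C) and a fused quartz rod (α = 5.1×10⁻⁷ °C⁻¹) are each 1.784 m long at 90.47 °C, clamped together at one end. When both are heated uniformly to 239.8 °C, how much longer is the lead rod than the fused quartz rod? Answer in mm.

7.86 mm

ΔT = 149.33 K
lead: ΔL = 30×10⁻⁶ × 1.784 m × 149.33 = 7.9921×10⁻³ m = 7.9921 mm
fused quartz: ΔL = 5.1×10⁻⁷ × 1.784 m × 149.33 = 1.3587×10⁻⁴ m = 0.13587 mm
difference = 7.9921 − 0.13587 = 7.85623 mm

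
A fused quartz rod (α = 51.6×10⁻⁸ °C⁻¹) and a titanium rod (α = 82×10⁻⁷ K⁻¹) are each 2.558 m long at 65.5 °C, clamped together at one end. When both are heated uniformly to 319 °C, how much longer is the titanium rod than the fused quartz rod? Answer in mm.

ΔT = 253.5 K
fused quartz: ΔL = 51.6×10⁻⁸ × 2.558 m × 253.5 = 3.3460×10⁻⁴ m = 0.33460 mm
titanium: ΔL = 82×10⁻⁷ × 2.558 m × 253.5 = 5.3173×10⁻³ m = 5.3173 mm
difference = 5.3173 − 0.33460 = 4.9827 mm

4.98 mm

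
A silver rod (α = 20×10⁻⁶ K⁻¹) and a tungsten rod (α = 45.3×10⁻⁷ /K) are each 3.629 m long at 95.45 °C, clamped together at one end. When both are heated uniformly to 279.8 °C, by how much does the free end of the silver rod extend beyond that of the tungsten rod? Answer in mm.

ΔT = 184.35 K
silver: ΔL = 20×10⁻⁶ × 3.629 m × 184.35 = 1.3380×10⁻² m = 13.380 mm
tungsten: ΔL = 45.3×10⁻⁷ × 3.629 m × 184.35 = 3.0306×10⁻³ m = 3.0306 mm
difference = 13.380 − 3.0306 = 10.3494 mm

10.3 mm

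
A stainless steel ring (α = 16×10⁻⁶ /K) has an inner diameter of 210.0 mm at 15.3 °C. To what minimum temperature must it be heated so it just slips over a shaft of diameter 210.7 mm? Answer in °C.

Required Δd = 210.7 − 210.0 = 0.7 mm
Δd = αd₀ΔT ⇒ ΔT = Δd/(αd₀) = 0.7 / (16×10⁻⁶ × 210.0) = 208.33 K
T_min = 15.3 + 208.33 = 223.63 °C

T = 224 °C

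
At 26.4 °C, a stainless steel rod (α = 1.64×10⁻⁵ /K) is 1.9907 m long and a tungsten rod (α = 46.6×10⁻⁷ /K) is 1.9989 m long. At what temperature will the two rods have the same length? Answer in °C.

T = 377.8 °C

L₁(1 + α₁ΔT) = L₂(1 + α₂ΔT) ⇒ ΔT = (L₂ − L₁)/(α₁L₁ − α₂L₂)
L₂ − L₁ = 1.9989 − 1.9907 = 8.20×10⁻³ m
α₁L₁ − α₂L₂ = 1.64×10⁻⁵×1.9907 − 46.6×10⁻⁷×1.9989 = 2.3332606×10⁻⁵ m/K
ΔT = 8.20×10⁻³ / 2.3332606×10⁻⁵ = 351.440 K
T = 26.4 + 351.440 = 377.840 °C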